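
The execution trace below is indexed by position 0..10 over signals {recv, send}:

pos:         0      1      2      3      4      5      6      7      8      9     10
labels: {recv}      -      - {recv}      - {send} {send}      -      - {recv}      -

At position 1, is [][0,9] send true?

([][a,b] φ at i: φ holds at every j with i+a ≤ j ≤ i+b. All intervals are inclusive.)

False

Check send at every j in [1,10]:
  j=1: false
  j=2: false
  j=3: false
  j=4: false
  j=5: true
  j=6: true
  j=7: false
  j=8: false
  j=9: false
  j=10: false
Fails at j=1 → formula fails.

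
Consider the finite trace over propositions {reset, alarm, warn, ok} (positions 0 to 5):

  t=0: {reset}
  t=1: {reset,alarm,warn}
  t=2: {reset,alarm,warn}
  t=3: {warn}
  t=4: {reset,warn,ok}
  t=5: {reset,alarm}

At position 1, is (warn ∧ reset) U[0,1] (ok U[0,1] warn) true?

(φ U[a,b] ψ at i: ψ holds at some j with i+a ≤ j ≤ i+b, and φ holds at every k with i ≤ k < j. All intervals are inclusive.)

Holds

Need some j in [1,2] with (ok U[0,1] warn), and (warn ∧ reset) at every k in [1,j-1].
  j=1: (ok U[0,1] warn) holds; no prefix to check → satisfied.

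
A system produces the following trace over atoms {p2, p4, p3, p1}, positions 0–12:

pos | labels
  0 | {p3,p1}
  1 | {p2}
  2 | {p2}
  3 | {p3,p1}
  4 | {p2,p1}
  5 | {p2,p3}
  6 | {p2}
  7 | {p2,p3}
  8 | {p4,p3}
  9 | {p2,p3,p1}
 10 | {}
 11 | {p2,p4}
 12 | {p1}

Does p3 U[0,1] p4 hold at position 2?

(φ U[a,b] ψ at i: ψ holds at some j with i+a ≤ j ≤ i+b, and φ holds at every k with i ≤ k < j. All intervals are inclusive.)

Need some j in [2,3] with p4, and p3 at every k in [2,j-1].
  j=2: p4 false.
  j=3: p4 false.
No j in the window works → until fails.

Does not hold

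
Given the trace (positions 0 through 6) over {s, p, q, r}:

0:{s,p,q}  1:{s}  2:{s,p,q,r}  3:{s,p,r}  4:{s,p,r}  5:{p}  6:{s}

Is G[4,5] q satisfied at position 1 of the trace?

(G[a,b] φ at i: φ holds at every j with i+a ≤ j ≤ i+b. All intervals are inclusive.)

Check q at every j in [5,6]:
  j=5: false
  j=6: false
Fails at j=5 → formula fails.

False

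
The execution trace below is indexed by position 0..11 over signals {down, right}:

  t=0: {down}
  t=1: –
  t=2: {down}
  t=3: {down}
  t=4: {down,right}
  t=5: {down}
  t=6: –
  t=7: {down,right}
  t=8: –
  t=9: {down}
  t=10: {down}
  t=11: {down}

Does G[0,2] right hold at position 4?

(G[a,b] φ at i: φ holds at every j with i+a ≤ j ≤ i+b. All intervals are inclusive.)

Does not hold

Check right at every j in [4,6]:
  j=4: true
  j=5: false
  j=6: false
Fails at j=5 → formula fails.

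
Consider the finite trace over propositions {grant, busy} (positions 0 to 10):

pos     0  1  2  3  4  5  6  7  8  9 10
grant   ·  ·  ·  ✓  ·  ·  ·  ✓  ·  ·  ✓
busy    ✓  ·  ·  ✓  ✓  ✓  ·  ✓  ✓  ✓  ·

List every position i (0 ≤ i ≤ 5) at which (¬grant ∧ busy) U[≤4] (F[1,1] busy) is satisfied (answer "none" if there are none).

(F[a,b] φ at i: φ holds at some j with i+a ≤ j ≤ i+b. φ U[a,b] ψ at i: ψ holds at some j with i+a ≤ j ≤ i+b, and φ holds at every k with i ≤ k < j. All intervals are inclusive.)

2, 3, 4, 5

Evaluate at each i in [0,5]:
  i=0: ✗ (lhs fails at k=1 before rhs at j=2)
  i=1: ✗ (lhs fails at k=1 before rhs at j=2)
  i=2: ✓ (rhs at j=2)
  i=3: ✓ (rhs at j=3)
  i=4: ✓ (rhs at j=4)
  i=5: ✓ (rhs at j=6; lhs holds on [5,5])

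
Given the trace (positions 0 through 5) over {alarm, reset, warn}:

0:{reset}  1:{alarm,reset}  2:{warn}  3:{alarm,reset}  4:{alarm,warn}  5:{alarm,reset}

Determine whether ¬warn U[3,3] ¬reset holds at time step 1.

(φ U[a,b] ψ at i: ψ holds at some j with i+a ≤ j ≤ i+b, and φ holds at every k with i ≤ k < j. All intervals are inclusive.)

Need some j in [4,4] with ¬reset, and ¬warn at every k in [1,j-1].
  j=4: ¬reset holds, but ¬warn fails at k=2 → not this j.
No j in the window works → until fails.

No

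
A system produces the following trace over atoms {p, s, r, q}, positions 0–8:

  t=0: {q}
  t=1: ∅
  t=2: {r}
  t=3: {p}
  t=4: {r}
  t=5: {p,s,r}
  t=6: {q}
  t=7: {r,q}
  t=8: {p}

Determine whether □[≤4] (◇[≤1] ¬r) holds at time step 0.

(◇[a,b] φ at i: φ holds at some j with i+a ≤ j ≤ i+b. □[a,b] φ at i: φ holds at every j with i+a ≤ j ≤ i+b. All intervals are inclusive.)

No

Check ◇[≤1] ¬r at every j in [0,4]:
  j=0: holds (witness at 0)
  j=1: holds (witness at 1)
  j=2: holds (witness at 3)
  j=3: holds (witness at 3)
  j=4: fails (none in [4,5])
Fails at j=4 → formula fails.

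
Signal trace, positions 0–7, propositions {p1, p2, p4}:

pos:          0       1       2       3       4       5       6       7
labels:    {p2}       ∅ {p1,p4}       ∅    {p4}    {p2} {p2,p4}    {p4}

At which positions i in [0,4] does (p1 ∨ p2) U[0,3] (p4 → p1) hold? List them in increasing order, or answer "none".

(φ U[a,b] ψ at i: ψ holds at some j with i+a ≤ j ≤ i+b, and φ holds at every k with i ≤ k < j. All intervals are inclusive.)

Evaluate at each i in [0,4]:
  i=0: ✓ (rhs at j=0)
  i=1: ✓ (rhs at j=1)
  i=2: ✓ (rhs at j=2)
  i=3: ✓ (rhs at j=3)
  i=4: ✗ (lhs fails at k=4 before rhs at j=5)

0, 1, 2, 3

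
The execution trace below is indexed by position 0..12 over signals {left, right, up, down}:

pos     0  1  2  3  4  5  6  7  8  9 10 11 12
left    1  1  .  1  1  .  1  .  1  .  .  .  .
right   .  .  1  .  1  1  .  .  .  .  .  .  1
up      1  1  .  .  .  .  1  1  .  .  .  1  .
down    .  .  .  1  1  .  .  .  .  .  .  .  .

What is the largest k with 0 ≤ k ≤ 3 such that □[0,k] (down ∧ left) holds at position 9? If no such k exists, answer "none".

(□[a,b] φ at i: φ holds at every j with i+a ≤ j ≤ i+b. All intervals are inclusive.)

(down ∧ left) must hold from j=9 onward; find where it first fails.
  j=9: fails → no k works.

none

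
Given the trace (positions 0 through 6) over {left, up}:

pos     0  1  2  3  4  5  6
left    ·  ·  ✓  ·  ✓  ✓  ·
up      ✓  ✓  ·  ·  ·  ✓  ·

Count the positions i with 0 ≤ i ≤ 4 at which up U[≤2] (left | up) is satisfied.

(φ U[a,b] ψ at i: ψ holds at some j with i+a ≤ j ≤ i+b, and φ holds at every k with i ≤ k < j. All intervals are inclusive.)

4

Evaluate at each i in [0,4]:
  i=0: ✓ (rhs at j=0)
  i=1: ✓ (rhs at j=1)
  i=2: ✓ (rhs at j=2)
  i=3: ✗ (lhs fails at k=3 before rhs at j=4)
  i=4: ✓ (rhs at j=4)
Positions where it holds: {0, 1, 2, 4} → 4.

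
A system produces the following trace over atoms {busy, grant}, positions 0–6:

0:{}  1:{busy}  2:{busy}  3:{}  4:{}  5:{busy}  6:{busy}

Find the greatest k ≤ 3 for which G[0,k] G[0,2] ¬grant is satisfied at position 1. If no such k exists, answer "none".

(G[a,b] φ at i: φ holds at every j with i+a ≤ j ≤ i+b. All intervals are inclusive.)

G[0,2] ¬grant must hold from j=1 onward; find where it first fails.
  j=1: holds
  j=2: holds
  j=3: holds
  j=4: holds
Holds through j=4; largest k = 3.

3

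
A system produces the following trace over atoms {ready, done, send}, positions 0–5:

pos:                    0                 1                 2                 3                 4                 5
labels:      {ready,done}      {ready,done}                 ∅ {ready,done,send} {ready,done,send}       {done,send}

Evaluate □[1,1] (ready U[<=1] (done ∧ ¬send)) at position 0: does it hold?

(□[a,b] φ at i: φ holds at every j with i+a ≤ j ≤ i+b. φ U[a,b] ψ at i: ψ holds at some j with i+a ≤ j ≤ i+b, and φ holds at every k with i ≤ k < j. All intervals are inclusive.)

Holds

Check (ready U[<=1] (done ∧ ¬send)) at every j in [1,1]:
  j=1: holds
All positions satisfy it → formula holds.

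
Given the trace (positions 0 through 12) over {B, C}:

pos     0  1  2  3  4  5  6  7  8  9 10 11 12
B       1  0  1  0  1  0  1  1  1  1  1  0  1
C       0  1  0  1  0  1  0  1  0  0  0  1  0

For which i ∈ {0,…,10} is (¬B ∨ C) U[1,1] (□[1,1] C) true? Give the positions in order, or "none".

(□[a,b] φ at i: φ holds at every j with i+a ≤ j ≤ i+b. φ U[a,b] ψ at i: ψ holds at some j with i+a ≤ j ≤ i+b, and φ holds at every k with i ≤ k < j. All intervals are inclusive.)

1, 3, 5

Evaluate at each i in [0,10]:
  i=0: ✗ (no rhs in [1,1])
  i=1: ✓ (rhs at j=2; lhs holds on [1,1])
  i=2: ✗ (no rhs in [3,3])
  i=3: ✓ (rhs at j=4; lhs holds on [3,3])
  i=4: ✗ (no rhs in [5,5])
  i=5: ✓ (rhs at j=6; lhs holds on [5,5])
  i=6: ✗ (no rhs in [7,7])
  i=7: ✗ (no rhs in [8,8])
  i=8: ✗ (no rhs in [9,9])
  i=9: ✗ (lhs fails at k=9 before rhs at j=10)
  i=10: ✗ (no rhs in [11,11])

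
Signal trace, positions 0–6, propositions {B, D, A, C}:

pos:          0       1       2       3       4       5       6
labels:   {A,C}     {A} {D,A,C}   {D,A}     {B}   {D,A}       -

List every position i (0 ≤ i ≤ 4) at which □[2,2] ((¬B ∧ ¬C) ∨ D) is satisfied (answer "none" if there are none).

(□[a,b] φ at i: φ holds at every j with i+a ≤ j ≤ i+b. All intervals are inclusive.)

Evaluate at each i in [0,4]:
  i=0: ✓ (all of [2,2])
  i=1: ✓ (all of [3,3])
  i=2: ✗ (fails at j=4)
  i=3: ✓ (all of [5,5])
  i=4: ✓ (all of [6,6])

0, 1, 3, 4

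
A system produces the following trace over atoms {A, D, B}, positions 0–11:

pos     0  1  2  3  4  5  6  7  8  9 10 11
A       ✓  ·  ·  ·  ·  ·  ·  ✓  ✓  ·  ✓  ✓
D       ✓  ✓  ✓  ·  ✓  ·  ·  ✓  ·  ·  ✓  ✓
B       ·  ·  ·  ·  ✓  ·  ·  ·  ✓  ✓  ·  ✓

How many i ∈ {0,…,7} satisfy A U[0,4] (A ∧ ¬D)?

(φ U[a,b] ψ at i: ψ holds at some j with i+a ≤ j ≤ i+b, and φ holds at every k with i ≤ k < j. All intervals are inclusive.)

Evaluate at each i in [0,7]:
  i=0: ✗ (no rhs in [0,4])
  i=1: ✗ (no rhs in [1,5])
  i=2: ✗ (no rhs in [2,6])
  i=3: ✗ (no rhs in [3,7])
  i=4: ✗ (lhs fails at k=4 before rhs at j=8)
  i=5: ✗ (lhs fails at k=5 before rhs at j=8)
  i=6: ✗ (lhs fails at k=6 before rhs at j=8)
  i=7: ✓ (rhs at j=8; lhs holds on [7,7])
Positions where it holds: {7} → 1.

1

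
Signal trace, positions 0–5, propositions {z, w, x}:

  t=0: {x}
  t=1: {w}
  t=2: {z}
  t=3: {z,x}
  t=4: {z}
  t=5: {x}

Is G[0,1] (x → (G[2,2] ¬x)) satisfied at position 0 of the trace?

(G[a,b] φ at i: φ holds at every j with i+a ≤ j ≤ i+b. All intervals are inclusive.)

Check (x → (G[2,2] ¬x)) at every j in [0,1]:
  j=0: antecedent true; consequent holds on [2,2] → ✓
  j=1: antecedent false → ✓
All positions satisfy it → formula holds.

Yes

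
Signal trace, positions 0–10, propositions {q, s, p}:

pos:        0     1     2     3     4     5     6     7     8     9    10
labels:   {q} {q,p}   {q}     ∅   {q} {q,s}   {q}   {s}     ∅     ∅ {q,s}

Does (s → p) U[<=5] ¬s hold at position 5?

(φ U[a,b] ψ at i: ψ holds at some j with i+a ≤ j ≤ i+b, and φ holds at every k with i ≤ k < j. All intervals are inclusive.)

False

Need some j in [5,10] with ¬s, and (s → p) at every k in [5,j-1].
  j=5: ¬s false.
  j=6: ¬s holds, but (s → p) fails at k=5 → not this j.
  j=7: ¬s false.
  j=8: ¬s holds, but (s → p) fails at k=5 → not this j.
  j=9: ¬s holds, but (s → p) fails at k=5 → not this j.
  j=10: ¬s false.
No j in the window works → until fails.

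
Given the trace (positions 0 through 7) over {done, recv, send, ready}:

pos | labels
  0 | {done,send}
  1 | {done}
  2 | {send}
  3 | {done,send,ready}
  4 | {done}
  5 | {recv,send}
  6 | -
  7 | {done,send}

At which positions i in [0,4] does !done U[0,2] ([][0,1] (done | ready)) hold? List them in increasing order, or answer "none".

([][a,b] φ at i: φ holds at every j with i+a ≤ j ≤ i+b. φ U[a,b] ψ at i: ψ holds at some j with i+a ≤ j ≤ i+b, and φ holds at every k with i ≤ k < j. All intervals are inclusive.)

Evaluate at each i in [0,4]:
  i=0: ✓ (rhs at j=0)
  i=1: ✗ (lhs fails at k=1 before rhs at j=3)
  i=2: ✓ (rhs at j=3; lhs holds on [2,2])
  i=3: ✓ (rhs at j=3)
  i=4: ✗ (no rhs in [4,6])

0, 2, 3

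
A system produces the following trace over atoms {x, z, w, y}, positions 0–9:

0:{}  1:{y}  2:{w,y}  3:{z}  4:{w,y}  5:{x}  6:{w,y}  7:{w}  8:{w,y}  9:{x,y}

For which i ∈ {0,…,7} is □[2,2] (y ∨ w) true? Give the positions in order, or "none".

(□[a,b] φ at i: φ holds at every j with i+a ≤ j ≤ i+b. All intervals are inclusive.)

0, 2, 4, 5, 6, 7

Evaluate at each i in [0,7]:
  i=0: ✓ (all of [2,2])
  i=1: ✗ (fails at j=3)
  i=2: ✓ (all of [4,4])
  i=3: ✗ (fails at j=5)
  i=4: ✓ (all of [6,6])
  i=5: ✓ (all of [7,7])
  i=6: ✓ (all of [8,8])
  i=7: ✓ (all of [9,9])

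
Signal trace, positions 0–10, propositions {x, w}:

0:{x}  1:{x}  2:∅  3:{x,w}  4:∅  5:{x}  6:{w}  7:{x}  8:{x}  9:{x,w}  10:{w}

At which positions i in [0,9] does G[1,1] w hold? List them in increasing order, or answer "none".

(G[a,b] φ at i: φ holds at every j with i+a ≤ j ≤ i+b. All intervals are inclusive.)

Evaluate at each i in [0,9]:
  i=0: ✗ (fails at j=1)
  i=1: ✗ (fails at j=2)
  i=2: ✓ (all of [3,3])
  i=3: ✗ (fails at j=4)
  i=4: ✗ (fails at j=5)
  i=5: ✓ (all of [6,6])
  i=6: ✗ (fails at j=7)
  i=7: ✗ (fails at j=8)
  i=8: ✓ (all of [9,9])
  i=9: ✓ (all of [10,10])

2, 5, 8, 9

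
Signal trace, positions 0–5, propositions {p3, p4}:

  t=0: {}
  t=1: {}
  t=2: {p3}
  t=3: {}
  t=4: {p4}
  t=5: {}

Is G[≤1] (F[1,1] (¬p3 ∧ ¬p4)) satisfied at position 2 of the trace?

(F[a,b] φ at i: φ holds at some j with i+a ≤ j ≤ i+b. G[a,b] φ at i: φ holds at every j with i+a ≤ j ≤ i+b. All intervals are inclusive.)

False

Check F[1,1] (¬p3 ∧ ¬p4) at every j in [2,3]:
  j=2: holds (witness at 3)
  j=3: fails (none in [4,4])
Fails at j=3 → formula fails.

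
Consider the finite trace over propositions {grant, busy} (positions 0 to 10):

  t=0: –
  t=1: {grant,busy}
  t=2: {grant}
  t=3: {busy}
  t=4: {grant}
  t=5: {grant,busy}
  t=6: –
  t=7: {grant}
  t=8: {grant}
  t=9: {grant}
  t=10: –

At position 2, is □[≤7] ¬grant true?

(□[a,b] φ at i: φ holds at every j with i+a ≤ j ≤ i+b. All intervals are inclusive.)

Check ¬grant at every j in [2,9]:
  j=2: false
  j=3: true
  j=4: false
  j=5: false
  j=6: true
  j=7: false
  j=8: false
  j=9: false
Fails at j=2 → formula fails.

Does not hold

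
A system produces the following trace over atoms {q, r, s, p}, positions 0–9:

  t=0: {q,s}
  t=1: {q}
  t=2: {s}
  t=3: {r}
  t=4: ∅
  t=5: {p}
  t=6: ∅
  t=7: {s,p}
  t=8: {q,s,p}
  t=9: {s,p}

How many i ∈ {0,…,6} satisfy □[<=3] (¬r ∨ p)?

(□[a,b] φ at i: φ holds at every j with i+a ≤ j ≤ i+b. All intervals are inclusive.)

Evaluate at each i in [0,6]:
  i=0: ✗ (fails at j=3)
  i=1: ✗ (fails at j=3)
  i=2: ✗ (fails at j=3)
  i=3: ✗ (fails at j=3)
  i=4: ✓ (all of [4,7])
  i=5: ✓ (all of [5,8])
  i=6: ✓ (all of [6,9])
Positions where it holds: {4, 5, 6} → 3.

3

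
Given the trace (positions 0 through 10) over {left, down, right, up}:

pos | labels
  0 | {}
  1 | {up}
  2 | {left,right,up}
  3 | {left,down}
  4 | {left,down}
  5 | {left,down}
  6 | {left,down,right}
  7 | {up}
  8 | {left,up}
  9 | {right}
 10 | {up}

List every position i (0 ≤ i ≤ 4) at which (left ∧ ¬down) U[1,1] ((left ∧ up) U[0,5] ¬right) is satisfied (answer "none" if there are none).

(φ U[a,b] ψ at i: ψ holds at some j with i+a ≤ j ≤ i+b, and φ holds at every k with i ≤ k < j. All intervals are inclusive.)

2

Evaluate at each i in [0,4]:
  i=0: ✗ (lhs fails at k=0 before rhs at j=1)
  i=1: ✗ (lhs fails at k=1 before rhs at j=2)
  i=2: ✓ (rhs at j=3; lhs holds on [2,2])
  i=3: ✗ (lhs fails at k=3 before rhs at j=4)
  i=4: ✗ (lhs fails at k=4 before rhs at j=5)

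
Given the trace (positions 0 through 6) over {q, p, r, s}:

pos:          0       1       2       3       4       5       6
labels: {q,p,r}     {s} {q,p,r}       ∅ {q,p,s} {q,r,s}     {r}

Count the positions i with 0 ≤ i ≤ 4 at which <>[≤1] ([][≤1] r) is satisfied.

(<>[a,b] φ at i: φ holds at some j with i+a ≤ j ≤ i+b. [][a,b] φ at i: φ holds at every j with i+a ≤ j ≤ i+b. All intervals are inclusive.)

Evaluate at each i in [0,4]:
  i=0: ✗ (none in [0,1])
  i=1: ✗ (none in [1,2])
  i=2: ✗ (none in [2,3])
  i=3: ✗ (none in [3,4])
  i=4: ✓ (witness j=5)
Positions where it holds: {4} → 1.

1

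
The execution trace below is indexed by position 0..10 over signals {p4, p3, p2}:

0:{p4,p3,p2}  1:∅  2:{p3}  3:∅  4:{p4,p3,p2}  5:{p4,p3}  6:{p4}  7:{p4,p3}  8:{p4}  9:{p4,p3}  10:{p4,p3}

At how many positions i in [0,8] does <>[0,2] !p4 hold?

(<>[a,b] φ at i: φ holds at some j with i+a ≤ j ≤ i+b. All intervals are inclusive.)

Evaluate at each i in [0,8]:
  i=0: ✓ (witness j=1)
  i=1: ✓ (witness j=1)
  i=2: ✓ (witness j=2)
  i=3: ✓ (witness j=3)
  i=4: ✗ (none in [4,6])
  i=5: ✗ (none in [5,7])
  i=6: ✗ (none in [6,8])
  i=7: ✗ (none in [7,9])
  i=8: ✗ (none in [8,10])
Positions where it holds: {0, 1, 2, 3} → 4.

4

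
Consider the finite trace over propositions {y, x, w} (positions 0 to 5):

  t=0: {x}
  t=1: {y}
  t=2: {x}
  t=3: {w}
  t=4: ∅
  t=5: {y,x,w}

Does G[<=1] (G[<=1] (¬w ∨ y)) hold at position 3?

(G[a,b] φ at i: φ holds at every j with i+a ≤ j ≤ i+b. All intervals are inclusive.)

No

Check G[<=1] (¬w ∨ y) at every j in [3,4]:
  j=3: fails at 3
  j=4: holds on [4,5]
Fails at j=3 → formula fails.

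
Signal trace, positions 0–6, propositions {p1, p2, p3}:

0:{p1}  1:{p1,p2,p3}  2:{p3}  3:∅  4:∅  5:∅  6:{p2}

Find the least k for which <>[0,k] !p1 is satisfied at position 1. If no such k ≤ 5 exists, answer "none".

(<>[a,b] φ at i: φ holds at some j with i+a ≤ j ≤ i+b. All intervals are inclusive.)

1

Scan j = 1,2,… for !p1:
  j=1: fails
  j=2: holds
First hit at j=2, so smallest k = 2-1 = 1.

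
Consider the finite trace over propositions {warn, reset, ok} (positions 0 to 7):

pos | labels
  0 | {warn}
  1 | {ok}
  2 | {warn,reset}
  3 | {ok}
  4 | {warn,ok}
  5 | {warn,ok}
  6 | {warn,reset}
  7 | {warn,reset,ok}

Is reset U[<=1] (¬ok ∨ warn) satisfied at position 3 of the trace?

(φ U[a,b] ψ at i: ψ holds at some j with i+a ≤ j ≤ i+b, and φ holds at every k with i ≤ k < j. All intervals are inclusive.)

False

Need some j in [3,4] with (¬ok ∨ warn), and reset at every k in [3,j-1].
  j=3: (¬ok ∨ warn) false.
  j=4: (¬ok ∨ warn) holds, but reset fails at k=3 → not this j.
No j in the window works → until fails.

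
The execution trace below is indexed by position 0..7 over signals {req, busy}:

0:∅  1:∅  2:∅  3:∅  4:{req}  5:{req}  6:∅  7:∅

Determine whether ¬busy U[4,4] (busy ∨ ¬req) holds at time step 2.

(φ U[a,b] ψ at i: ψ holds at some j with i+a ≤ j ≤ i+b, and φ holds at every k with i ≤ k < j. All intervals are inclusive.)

Need some j in [6,6] with (busy ∨ ¬req), and ¬busy at every k in [2,j-1].
  j=6: (busy ∨ ¬req) holds; ¬busy holds at every k in [2,5] → satisfied.

Holds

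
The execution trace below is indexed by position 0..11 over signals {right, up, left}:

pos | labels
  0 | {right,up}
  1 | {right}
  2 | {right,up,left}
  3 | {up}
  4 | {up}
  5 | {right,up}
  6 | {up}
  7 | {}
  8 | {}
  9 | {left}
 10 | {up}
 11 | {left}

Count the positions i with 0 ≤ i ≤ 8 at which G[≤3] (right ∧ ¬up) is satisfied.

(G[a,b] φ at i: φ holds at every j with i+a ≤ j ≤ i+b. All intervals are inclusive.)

0

Evaluate at each i in [0,8]:
  i=0: ✗ (fails at j=0)
  i=1: ✗ (fails at j=2)
  i=2: ✗ (fails at j=2)
  i=3: ✗ (fails at j=3)
  i=4: ✗ (fails at j=4)
  i=5: ✗ (fails at j=5)
  i=6: ✗ (fails at j=6)
  i=7: ✗ (fails at j=7)
  i=8: ✗ (fails at j=8)
Positions where it holds: {} → 0.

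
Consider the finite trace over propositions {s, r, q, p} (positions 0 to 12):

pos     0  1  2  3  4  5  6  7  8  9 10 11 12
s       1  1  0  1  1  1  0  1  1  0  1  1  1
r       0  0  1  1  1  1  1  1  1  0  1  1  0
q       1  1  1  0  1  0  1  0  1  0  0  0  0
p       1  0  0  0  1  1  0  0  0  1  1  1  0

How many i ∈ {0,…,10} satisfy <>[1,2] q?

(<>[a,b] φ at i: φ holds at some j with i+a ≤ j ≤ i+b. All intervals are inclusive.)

Evaluate at each i in [0,10]:
  i=0: ✓ (witness j=1)
  i=1: ✓ (witness j=2)
  i=2: ✓ (witness j=4)
  i=3: ✓ (witness j=4)
  i=4: ✓ (witness j=6)
  i=5: ✓ (witness j=6)
  i=6: ✓ (witness j=8)
  i=7: ✓ (witness j=8)
  i=8: ✗ (none in [9,10])
  i=9: ✗ (none in [10,11])
  i=10: ✗ (none in [11,12])
Positions where it holds: {0, 1, 2, 3, 4, 5, 6, 7} → 8.

8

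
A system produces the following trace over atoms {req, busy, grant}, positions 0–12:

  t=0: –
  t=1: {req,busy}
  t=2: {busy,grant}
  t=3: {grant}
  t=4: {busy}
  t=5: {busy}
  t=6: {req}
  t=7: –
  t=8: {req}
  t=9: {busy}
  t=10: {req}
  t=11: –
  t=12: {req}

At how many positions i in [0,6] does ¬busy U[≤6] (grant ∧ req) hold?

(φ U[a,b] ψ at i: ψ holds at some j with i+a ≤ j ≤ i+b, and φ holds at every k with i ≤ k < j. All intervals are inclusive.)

0

Evaluate at each i in [0,6]:
  i=0: ✗ (no rhs in [0,6])
  i=1: ✗ (no rhs in [1,7])
  i=2: ✗ (no rhs in [2,8])
  i=3: ✗ (no rhs in [3,9])
  i=4: ✗ (no rhs in [4,10])
  i=5: ✗ (no rhs in [5,11])
  i=6: ✗ (no rhs in [6,12])
Positions where it holds: {} → 0.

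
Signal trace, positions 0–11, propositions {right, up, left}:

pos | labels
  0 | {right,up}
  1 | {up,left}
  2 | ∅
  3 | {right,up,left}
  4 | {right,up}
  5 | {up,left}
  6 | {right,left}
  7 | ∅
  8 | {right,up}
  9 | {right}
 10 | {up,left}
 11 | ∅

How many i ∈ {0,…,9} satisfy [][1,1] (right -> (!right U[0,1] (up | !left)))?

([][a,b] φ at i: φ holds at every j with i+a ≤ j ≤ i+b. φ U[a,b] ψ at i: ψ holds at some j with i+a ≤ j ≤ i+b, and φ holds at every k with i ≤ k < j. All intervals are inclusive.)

Evaluate at each i in [0,9]:
  i=0: ✓ (all of [1,1])
  i=1: ✓ (all of [2,2])
  i=2: ✓ (all of [3,3])
  i=3: ✓ (all of [4,4])
  i=4: ✓ (all of [5,5])
  i=5: ✗ (fails at j=6)
  i=6: ✓ (all of [7,7])
  i=7: ✓ (all of [8,8])
  i=8: ✓ (all of [9,9])
  i=9: ✓ (all of [10,10])
Positions where it holds: {0, 1, 2, 3, 4, 6, 7, 8, 9} → 9.

9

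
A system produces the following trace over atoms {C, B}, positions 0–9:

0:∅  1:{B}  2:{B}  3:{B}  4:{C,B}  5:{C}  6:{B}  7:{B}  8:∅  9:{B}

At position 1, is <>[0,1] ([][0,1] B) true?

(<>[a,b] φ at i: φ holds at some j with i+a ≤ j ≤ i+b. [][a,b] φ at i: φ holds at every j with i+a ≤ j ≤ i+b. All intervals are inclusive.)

Check [][0,1] B at each j in [1,2]:
  j=1: holds on [1,2]
  j=2: holds on [2,3]
Found at j=1 → formula holds.

Yes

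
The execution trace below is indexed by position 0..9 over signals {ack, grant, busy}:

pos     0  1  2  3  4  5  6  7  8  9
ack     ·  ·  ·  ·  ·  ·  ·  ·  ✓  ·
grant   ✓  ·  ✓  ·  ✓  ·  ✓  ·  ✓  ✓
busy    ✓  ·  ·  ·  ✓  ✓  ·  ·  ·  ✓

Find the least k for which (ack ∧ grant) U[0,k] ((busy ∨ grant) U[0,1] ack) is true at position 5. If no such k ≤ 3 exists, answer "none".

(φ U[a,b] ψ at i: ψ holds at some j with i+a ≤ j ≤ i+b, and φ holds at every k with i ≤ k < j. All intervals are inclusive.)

none

Need earliest j ≥ 5 with ((busy ∨ grant) U[0,1] ack), and (ack ∧ grant) at every k in [5,j-1].
  j=5: rhs fails.
  j=6: rhs fails.
  j=7: rhs fails.
  j=8: rhs holds but lhs fails at k=5.
No witness within the range → none.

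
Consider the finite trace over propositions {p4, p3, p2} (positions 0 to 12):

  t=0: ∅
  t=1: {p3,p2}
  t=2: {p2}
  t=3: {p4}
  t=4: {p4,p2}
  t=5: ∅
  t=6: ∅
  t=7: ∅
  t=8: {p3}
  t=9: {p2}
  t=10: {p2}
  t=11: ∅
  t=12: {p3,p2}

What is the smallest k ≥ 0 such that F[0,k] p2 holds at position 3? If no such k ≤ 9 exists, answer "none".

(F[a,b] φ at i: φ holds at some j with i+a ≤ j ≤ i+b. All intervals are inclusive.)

Scan j = 3,4,… for p2:
  j=3: fails
  j=4: holds
First hit at j=4, so smallest k = 4-3 = 1.

1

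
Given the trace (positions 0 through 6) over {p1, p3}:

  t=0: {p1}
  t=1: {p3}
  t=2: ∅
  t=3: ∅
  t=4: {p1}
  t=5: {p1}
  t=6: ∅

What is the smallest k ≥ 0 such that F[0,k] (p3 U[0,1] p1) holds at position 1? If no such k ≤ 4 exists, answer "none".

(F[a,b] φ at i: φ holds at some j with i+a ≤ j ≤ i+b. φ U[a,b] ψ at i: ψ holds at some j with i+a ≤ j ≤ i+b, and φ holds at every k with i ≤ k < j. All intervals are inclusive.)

Scan j = 1,2,… for (p3 U[0,1] p1):
  j=1: fails
  j=2: fails
  j=3: fails
  j=4: holds
First hit at j=4, so smallest k = 4-1 = 3.

3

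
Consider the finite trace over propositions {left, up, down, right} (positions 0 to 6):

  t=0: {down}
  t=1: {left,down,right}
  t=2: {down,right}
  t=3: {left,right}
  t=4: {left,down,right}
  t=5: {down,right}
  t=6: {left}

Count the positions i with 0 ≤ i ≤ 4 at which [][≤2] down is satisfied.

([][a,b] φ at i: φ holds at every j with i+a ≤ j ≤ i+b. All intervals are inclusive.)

1

Evaluate at each i in [0,4]:
  i=0: ✓ (all of [0,2])
  i=1: ✗ (fails at j=3)
  i=2: ✗ (fails at j=3)
  i=3: ✗ (fails at j=3)
  i=4: ✗ (fails at j=6)
Positions where it holds: {0} → 1.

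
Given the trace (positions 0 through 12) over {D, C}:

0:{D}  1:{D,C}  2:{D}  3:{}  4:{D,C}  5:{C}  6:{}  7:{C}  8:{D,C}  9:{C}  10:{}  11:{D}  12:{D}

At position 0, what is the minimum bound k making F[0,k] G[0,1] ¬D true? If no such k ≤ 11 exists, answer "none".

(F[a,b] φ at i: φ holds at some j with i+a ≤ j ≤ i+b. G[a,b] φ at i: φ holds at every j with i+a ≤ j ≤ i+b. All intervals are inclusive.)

Scan j = 0,1,… for G[0,1] ¬D:
  j=0: fails
  j=1: fails
  j=2: fails
  j=3: fails
  j=4: fails
  j=5: holds
First hit at j=5, so smallest k = 5-0 = 5.

5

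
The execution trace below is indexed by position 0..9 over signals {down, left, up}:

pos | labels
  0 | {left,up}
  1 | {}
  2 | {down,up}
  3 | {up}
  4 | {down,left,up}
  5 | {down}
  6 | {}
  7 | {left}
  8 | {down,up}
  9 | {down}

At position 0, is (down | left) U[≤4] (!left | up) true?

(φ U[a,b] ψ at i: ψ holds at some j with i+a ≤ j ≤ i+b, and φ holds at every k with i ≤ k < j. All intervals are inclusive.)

Yes

Need some j in [0,4] with (!left | up), and (down | left) at every k in [0,j-1].
  j=0: (!left | up) holds; no prefix to check → satisfied.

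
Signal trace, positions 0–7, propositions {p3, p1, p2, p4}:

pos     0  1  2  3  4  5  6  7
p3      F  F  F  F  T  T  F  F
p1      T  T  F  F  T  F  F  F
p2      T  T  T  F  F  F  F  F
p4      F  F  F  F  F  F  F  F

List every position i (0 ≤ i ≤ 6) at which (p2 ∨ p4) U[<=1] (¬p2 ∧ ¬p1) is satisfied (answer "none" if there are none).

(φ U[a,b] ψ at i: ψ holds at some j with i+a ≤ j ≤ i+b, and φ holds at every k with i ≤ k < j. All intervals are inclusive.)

Evaluate at each i in [0,6]:
  i=0: ✗ (no rhs in [0,1])
  i=1: ✗ (no rhs in [1,2])
  i=2: ✓ (rhs at j=3; lhs holds on [2,2])
  i=3: ✓ (rhs at j=3)
  i=4: ✗ (lhs fails at k=4 before rhs at j=5)
  i=5: ✓ (rhs at j=5)
  i=6: ✓ (rhs at j=6)

2, 3, 5, 6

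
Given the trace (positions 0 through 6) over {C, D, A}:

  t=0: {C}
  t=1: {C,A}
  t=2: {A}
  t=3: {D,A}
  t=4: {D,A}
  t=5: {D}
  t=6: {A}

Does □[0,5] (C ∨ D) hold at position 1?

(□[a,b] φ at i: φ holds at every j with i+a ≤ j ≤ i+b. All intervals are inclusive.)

Check (C ∨ D) at every j in [1,6]:
  j=1: true
  j=2: false
  j=3: true
  j=4: true
  j=5: true
  j=6: false
Fails at j=2 → formula fails.

No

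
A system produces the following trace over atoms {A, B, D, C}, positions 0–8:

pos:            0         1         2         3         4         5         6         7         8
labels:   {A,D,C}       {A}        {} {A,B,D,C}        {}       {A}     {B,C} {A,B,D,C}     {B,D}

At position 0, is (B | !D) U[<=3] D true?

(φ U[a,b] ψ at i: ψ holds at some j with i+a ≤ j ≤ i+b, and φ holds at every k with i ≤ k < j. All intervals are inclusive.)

Yes

Need some j in [0,3] with D, and (B | !D) at every k in [0,j-1].
  j=0: D holds; no prefix to check → satisfied.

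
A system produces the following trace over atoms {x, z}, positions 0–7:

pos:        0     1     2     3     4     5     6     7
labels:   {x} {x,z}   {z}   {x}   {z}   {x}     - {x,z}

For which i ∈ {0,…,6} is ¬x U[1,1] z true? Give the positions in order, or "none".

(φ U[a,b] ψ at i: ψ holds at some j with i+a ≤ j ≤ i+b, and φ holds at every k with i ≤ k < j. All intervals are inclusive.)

6

Evaluate at each i in [0,6]:
  i=0: ✗ (lhs fails at k=0 before rhs at j=1)
  i=1: ✗ (lhs fails at k=1 before rhs at j=2)
  i=2: ✗ (no rhs in [3,3])
  i=3: ✗ (lhs fails at k=3 before rhs at j=4)
  i=4: ✗ (no rhs in [5,5])
  i=5: ✗ (no rhs in [6,6])
  i=6: ✓ (rhs at j=7; lhs holds on [6,6])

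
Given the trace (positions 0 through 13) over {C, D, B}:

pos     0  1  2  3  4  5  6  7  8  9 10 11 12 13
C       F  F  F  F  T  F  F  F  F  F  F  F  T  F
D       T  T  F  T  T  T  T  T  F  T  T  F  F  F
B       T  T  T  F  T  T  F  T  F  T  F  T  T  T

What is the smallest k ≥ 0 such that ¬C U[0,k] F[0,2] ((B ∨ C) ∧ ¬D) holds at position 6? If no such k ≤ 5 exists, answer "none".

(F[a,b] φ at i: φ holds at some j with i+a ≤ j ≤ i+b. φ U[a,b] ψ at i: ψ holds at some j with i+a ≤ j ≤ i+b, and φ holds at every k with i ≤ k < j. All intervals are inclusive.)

Need earliest j ≥ 6 with F[0,2] ((B ∨ C) ∧ ¬D), and ¬C at every k in [6,j-1].
  j=6: rhs fails.
  j=7: rhs fails.
  j=8: rhs fails.
  j=9: rhs holds; lhs holds on [6,8]. k = 3.

3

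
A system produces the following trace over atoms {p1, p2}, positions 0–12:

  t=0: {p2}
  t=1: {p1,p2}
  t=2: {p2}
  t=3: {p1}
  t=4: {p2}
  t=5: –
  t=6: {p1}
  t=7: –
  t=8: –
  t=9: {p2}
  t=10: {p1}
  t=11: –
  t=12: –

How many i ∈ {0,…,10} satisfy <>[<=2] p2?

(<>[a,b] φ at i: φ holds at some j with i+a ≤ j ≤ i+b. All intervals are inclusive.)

Evaluate at each i in [0,10]:
  i=0: ✓ (witness j=0)
  i=1: ✓ (witness j=1)
  i=2: ✓ (witness j=2)
  i=3: ✓ (witness j=4)
  i=4: ✓ (witness j=4)
  i=5: ✗ (none in [5,7])
  i=6: ✗ (none in [6,8])
  i=7: ✓ (witness j=9)
  i=8: ✓ (witness j=9)
  i=9: ✓ (witness j=9)
  i=10: ✗ (none in [10,12])
Positions where it holds: {0, 1, 2, 3, 4, 7, 8, 9} → 8.

8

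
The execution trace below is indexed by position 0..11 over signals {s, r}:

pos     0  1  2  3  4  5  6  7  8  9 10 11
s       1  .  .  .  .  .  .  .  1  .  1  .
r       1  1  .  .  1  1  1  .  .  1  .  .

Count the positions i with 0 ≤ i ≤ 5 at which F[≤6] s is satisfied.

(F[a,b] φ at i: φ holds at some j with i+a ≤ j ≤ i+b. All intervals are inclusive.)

5

Evaluate at each i in [0,5]:
  i=0: ✓ (witness j=0)
  i=1: ✗ (none in [1,7])
  i=2: ✓ (witness j=8)
  i=3: ✓ (witness j=8)
  i=4: ✓ (witness j=8)
  i=5: ✓ (witness j=8)
Positions where it holds: {0, 2, 3, 4, 5} → 5.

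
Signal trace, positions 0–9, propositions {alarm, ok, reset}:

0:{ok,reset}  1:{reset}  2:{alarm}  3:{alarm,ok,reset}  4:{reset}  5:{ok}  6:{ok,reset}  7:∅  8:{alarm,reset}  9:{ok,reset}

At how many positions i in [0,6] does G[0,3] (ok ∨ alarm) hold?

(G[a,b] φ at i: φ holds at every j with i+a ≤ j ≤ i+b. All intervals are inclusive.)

Evaluate at each i in [0,6]:
  i=0: ✗ (fails at j=1)
  i=1: ✗ (fails at j=1)
  i=2: ✗ (fails at j=4)
  i=3: ✗ (fails at j=4)
  i=4: ✗ (fails at j=4)
  i=5: ✗ (fails at j=7)
  i=6: ✗ (fails at j=7)
Positions where it holds: {} → 0.

0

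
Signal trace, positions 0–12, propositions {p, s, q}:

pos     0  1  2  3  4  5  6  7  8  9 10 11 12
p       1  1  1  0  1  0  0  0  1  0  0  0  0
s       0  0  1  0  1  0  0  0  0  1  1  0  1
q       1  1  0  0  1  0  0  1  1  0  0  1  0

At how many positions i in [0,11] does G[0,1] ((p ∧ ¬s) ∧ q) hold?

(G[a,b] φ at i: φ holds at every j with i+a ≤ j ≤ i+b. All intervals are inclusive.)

Evaluate at each i in [0,11]:
  i=0: ✓ (all of [0,1])
  i=1: ✗ (fails at j=2)
  i=2: ✗ (fails at j=2)
  i=3: ✗ (fails at j=3)
  i=4: ✗ (fails at j=4)
  i=5: ✗ (fails at j=5)
  i=6: ✗ (fails at j=6)
  i=7: ✗ (fails at j=7)
  i=8: ✗ (fails at j=9)
  i=9: ✗ (fails at j=9)
  i=10: ✗ (fails at j=10)
  i=11: ✗ (fails at j=11)
Positions where it holds: {0} → 1.

1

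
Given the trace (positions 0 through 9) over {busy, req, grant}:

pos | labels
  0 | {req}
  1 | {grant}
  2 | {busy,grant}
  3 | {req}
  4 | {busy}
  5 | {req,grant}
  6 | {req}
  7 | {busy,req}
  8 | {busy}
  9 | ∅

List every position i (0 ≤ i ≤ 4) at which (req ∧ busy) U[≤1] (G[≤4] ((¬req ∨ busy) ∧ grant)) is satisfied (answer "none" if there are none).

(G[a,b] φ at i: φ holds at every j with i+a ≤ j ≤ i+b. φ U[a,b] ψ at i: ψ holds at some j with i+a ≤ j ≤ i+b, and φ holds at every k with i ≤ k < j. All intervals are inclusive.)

Evaluate at each i in [0,4]:
  i=0: ✗ (no rhs in [0,1])
  i=1: ✗ (no rhs in [1,2])
  i=2: ✗ (no rhs in [2,3])
  i=3: ✗ (no rhs in [3,4])
  i=4: ✗ (no rhs in [4,5])

none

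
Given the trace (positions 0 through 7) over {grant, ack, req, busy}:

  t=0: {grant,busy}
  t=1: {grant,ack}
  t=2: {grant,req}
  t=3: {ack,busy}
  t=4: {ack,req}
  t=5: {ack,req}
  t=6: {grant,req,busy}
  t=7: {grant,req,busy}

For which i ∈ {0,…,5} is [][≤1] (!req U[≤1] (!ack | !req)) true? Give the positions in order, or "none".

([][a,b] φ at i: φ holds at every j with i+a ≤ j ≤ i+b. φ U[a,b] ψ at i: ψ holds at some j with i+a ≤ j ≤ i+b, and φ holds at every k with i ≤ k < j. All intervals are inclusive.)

0, 1, 2

Evaluate at each i in [0,5]:
  i=0: ✓ (all of [0,1])
  i=1: ✓ (all of [1,2])
  i=2: ✓ (all of [2,3])
  i=3: ✗ (fails at j=4)
  i=4: ✗ (fails at j=4)
  i=5: ✗ (fails at j=5)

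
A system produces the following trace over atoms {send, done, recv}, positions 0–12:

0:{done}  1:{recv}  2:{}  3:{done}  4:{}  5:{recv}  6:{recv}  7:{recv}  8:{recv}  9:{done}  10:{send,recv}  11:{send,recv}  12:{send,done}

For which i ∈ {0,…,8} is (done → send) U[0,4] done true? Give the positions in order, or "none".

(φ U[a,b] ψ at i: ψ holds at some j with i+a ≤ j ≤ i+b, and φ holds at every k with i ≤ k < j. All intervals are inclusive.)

Evaluate at each i in [0,8]:
  i=0: ✓ (rhs at j=0)
  i=1: ✓ (rhs at j=3; lhs holds on [1,2])
  i=2: ✓ (rhs at j=3; lhs holds on [2,2])
  i=3: ✓ (rhs at j=3)
  i=4: ✗ (no rhs in [4,8])
  i=5: ✓ (rhs at j=9; lhs holds on [5,8])
  i=6: ✓ (rhs at j=9; lhs holds on [6,8])
  i=7: ✓ (rhs at j=9; lhs holds on [7,8])
  i=8: ✓ (rhs at j=9; lhs holds on [8,8])

0, 1, 2, 3, 5, 6, 7, 8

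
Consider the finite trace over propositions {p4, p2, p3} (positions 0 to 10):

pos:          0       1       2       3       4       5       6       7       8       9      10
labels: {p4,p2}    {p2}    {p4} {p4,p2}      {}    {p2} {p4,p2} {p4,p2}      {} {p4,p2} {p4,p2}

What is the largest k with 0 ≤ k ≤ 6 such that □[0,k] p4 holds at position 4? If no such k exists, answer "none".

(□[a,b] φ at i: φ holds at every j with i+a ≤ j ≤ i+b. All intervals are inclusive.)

p4 must hold from j=4 onward; find where it first fails.
  j=4: fails → no k works.

none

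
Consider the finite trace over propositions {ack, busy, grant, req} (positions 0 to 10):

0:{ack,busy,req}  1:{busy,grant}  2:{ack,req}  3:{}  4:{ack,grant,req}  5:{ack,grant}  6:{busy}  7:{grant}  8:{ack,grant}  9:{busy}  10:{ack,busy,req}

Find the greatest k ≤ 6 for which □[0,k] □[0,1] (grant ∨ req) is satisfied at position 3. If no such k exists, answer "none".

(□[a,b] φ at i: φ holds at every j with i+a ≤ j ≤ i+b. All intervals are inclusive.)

none

□[0,1] (grant ∨ req) must hold from j=3 onward; find where it first fails.
  j=3: fails → no k works.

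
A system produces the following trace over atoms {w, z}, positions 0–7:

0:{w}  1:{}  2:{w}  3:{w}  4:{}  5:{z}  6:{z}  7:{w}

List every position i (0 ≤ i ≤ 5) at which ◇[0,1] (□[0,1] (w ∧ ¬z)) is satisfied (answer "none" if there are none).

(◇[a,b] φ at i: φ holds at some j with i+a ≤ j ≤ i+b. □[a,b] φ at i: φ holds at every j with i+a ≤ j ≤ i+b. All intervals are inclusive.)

1, 2

Evaluate at each i in [0,5]:
  i=0: ✗ (none in [0,1])
  i=1: ✓ (witness j=2)
  i=2: ✓ (witness j=2)
  i=3: ✗ (none in [3,4])
  i=4: ✗ (none in [4,5])
  i=5: ✗ (none in [5,6])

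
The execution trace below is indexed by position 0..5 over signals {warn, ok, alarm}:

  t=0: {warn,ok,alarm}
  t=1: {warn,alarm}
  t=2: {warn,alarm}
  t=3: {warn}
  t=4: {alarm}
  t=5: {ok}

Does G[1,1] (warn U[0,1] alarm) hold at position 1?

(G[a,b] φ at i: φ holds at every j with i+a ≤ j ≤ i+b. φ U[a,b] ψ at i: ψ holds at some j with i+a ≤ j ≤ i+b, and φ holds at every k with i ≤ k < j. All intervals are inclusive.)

Check (warn U[0,1] alarm) at every j in [2,2]:
  j=2: holds
All positions satisfy it → formula holds.

True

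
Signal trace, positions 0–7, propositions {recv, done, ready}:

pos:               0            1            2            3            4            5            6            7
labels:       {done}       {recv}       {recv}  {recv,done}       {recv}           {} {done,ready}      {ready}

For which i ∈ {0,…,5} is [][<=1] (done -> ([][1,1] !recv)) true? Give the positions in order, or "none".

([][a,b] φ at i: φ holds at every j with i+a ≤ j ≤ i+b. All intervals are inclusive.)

Evaluate at each i in [0,5]:
  i=0: ✗ (fails at j=0)
  i=1: ✓ (all of [1,2])
  i=2: ✗ (fails at j=3)
  i=3: ✗ (fails at j=3)
  i=4: ✓ (all of [4,5])
  i=5: ✓ (all of [5,6])

1, 4, 5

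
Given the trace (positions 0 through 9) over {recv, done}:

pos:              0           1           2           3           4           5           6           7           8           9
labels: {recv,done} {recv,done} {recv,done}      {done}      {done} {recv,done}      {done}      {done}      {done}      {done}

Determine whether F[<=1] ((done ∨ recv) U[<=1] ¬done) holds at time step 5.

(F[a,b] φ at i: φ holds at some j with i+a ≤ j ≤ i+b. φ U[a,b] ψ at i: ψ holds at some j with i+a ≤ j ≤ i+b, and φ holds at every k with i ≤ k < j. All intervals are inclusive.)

No

Check ((done ∨ recv) U[<=1] ¬done) at each j in [5,6]:
  j=5: fails
  j=6: fails
No position in the window satisfies it → formula fails.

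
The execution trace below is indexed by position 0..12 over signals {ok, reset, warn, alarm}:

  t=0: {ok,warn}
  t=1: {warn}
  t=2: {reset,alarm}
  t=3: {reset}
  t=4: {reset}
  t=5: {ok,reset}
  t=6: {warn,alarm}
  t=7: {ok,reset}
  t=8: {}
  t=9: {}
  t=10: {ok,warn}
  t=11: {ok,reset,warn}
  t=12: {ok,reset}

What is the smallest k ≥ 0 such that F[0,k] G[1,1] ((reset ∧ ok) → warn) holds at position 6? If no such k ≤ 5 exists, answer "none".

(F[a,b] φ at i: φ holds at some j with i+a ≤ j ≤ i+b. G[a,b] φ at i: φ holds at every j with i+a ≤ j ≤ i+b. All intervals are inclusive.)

1

Scan j = 6,7,… for G[1,1] ((reset ∧ ok) → warn):
  j=6: fails
  j=7: holds
First hit at j=7, so smallest k = 7-6 = 1.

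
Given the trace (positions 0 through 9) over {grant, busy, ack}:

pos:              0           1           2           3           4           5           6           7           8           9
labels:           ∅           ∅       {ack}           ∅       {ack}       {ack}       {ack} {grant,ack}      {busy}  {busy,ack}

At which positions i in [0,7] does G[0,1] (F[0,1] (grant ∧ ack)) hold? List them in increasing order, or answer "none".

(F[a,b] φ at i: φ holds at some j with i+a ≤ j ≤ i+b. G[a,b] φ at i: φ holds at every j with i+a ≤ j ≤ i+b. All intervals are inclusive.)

Evaluate at each i in [0,7]:
  i=0: ✗ (fails at j=0)
  i=1: ✗ (fails at j=1)
  i=2: ✗ (fails at j=2)
  i=3: ✗ (fails at j=3)
  i=4: ✗ (fails at j=4)
  i=5: ✗ (fails at j=5)
  i=6: ✓ (all of [6,7])
  i=7: ✗ (fails at j=8)

6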